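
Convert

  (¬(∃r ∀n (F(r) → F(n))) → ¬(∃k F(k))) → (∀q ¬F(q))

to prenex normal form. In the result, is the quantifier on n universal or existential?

Rewrite implications/biconditionals: A → B as ¬A ∨ B.
  ¬(¬¬(∃r ∀n (¬F(r) ∨ F(n))) ∨ ¬(∃k F(k))) ∨ (∀q ¬F(q))
Drive negations inward (¬∀x A ≡ ∃x ¬A, ¬∃x A ≡ ∀x ¬A, De Morgan for ∧/∨):
  (∀r ∃n (F(r) ∧ ¬F(n))) ∧ (∃k F(k)) ∨ (∀q ¬F(q))
Pull the quantifiers to the front (each side's bound variable is not free in the other side):
  ∀r ∃n ∃k ∀q (F(r) ∧ ¬F(n) ∧ F(k) ∨ ¬F(q))
The quantifier ∀n sits under an odd number of negations (counting the antecedent side of each →), so it flips to ∃n.

existential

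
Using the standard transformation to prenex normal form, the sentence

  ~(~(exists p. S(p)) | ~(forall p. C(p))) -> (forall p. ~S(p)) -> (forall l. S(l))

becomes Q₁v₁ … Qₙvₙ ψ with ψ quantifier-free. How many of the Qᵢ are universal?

2

Eliminate → and ↔ using ¬ and ∨.
  ~~(~(exists p. S(p)) | ~(forall p. C(p))) | ~(forall p. ~S(p)) | (forall l. S(l))
Drive negations inward (¬∀x A ≡ ∃x ¬A, ¬∃x A ≡ ∀x ¬A, De Morgan for ∧/∨):
  (forall p. ~S(p)) | (exists p. ~C(p)) | (exists p. S(p)) | (forall l. S(l))
Rename bound variables to avoid capture: p↦z, p↦x1.
  (forall p. ~S(p)) | (exists z. ~C(z)) | (exists x1. S(x1)) | (forall l. S(l))
Extract every quantifier outward, since the variables are now distinct and don't occur free across branches:
  forall p. exists z. exists x1. forall l. (~S(p) | ~C(z) | S(x1) | S(l))
The prefix is forall p exists z exists x1 forall l: 2 universal, 2 existential.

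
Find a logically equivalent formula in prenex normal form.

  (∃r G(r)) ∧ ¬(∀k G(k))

∃r ∃k (G(r) ∧ ¬G(k))

Drive negations inward (¬∀x A ≡ ∃x ¬A, ¬∃x A ≡ ∀x ¬A, De Morgan for ∧/∨):
  (∃r G(r)) ∧ (∃k ¬G(k))
Finally move all quantifiers to the prefix:
  ∃r ∃k (G(r) ∧ ¬G(k))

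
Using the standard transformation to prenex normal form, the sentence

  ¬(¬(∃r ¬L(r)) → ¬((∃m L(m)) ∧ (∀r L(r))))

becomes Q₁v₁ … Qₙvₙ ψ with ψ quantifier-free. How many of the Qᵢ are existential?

1

Rewrite implications/biconditionals: A → B as ¬A ∨ B.
  ¬(¬¬(∃r ¬L(r)) ∨ ¬((∃m L(m)) ∧ (∀r L(r))))
Push ¬ through the quantifiers and connectives to reach negation normal form:
  (∀r L(r)) ∧ (∃m L(m)) ∧ (∀r L(r))
Give each quantifier a distinct variable: r↦u.
  (∀r L(r)) ∧ (∃m L(m)) ∧ (∀u L(u))
Finally move all quantifiers to the prefix:
  ∀r ∃m ∀u (L(r) ∧ L(m) ∧ L(u))
The prefix is ∀r ∃m ∀u: 2 universal, 1 existential.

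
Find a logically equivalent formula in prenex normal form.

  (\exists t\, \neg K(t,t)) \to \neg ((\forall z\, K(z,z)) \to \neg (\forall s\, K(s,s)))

\forall t\, \forall z\, \forall s\, (K(t,t) \lor K(z,z) \land K(s,s))

Rewrite implications/biconditionals: A → B as ¬A ∨ B.
  \neg (\exists t\, \neg K(t,t)) \lor \neg (\neg (\forall z\, K(z,z)) \lor \neg (\forall s\, K(s,s)))
Push ¬ through the quantifiers and connectives to reach negation normal form:
  (\forall t\, K(t,t)) \lor (\forall z\, K(z,z)) \land (\forall s\, K(s,s))
Pull the quantifiers to the front (each side's bound variable is not free in the other side):
  \forall t\, \forall z\, \forall s\, (K(t,t) \lor K(z,z) \land K(s,s))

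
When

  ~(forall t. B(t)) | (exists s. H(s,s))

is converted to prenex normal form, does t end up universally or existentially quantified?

existential

Push ¬ through the quantifiers and connectives to reach negation normal form:
  (exists t. ~B(t)) | (exists s. H(s,s))
All bound variables are already distinct, so no renaming is needed.
Extract every quantifier outward, since the variables are now distinct and don't occur free across branches:
  exists t. exists s. (~B(t) | H(s,s))
The quantifier forall t sits under an odd number of negations, so it flips to exists t.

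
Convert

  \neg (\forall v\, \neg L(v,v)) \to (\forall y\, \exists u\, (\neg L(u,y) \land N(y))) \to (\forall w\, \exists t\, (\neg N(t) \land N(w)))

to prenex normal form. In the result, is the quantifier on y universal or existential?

Eliminate → and ↔ using ¬ and ∨.
  \neg \neg (\forall v\, \neg L(v,v)) \lor \neg (\forall y\, \exists u\, (\neg L(u,y) \land N(y))) \lor (\forall w\, \exists t\, (\neg N(t) \land N(w)))
Drive negations inward (¬∀x A ≡ ∃x ¬A, ¬∃x A ≡ ∀x ¬A, De Morgan for ∧/∨):
  (\forall v\, \neg L(v,v)) \lor (\exists y\, \forall u\, (L(u,y) \lor \neg N(y))) \lor (\forall w\, \exists t\, (\neg N(t) \land N(w)))
All bound variables are already distinct, so no renaming is needed.
Finally move all quantifiers to the prefix:
  \forall v\, \exists y\, \forall u\, \forall w\, \exists t\, (\neg L(v,v) \lor L(u,y) \lor \neg N(y) \lor \neg N(t) \land N(w))
The quantifier \forall y sits under an odd number of negations (counting the antecedent side of each →), so it flips to \exists y.

existential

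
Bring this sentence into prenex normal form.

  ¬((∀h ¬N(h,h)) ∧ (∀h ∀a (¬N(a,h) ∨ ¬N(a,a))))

∃h ∃t ∃a (N(h,h) ∨ N(a,t) ∧ N(a,a))

Push ¬ through the quantifiers and connectives to reach negation normal form:
  (∃h N(h,h)) ∨ (∃h ∃a (N(a,h) ∧ N(a,a)))
Give each quantifier a distinct variable: h↦t.
  (∃h N(h,h)) ∨ (∃t ∃a (N(a,t) ∧ N(a,a)))
Finally move all quantifiers to the prefix:
  ∃h ∃t ∃a (N(h,h) ∨ N(a,t) ∧ N(a,a))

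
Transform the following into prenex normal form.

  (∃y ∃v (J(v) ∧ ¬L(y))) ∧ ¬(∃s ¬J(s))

Drive negations inward (¬∀x A ≡ ∃x ¬A, ¬∃x A ≡ ∀x ¬A, De Morgan for ∧/∨):
  (∃y ∃v (J(v) ∧ ¬L(y))) ∧ (∀s J(s))
All bound variables are already distinct, so no renaming is needed.
Finally move all quantifiers to the prefix:
  ∃y ∃v ∀s (J(v) ∧ ¬L(y) ∧ J(s))

∃y ∃v ∀s (J(v) ∧ ¬L(y) ∧ J(s))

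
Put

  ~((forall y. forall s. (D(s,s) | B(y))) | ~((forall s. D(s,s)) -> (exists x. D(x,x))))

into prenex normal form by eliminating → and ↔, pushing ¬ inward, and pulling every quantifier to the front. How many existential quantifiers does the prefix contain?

4

First replace A → B with ¬A ∨ B.
  ~((forall y. forall s. (D(s,s) | B(y))) | ~(~(forall s. D(s,s)) | (exists x. D(x,x))))
Push ¬ through the quantifiers and connectives to reach negation normal form:
  (exists y. exists s. (~D(s,s) & ~B(y))) & ((exists s. ~D(s,s)) | (exists x. D(x,x)))
Rename bound variables to avoid capture: s↦z1.
  (exists y. exists s. (~D(s,s) & ~B(y))) & ((exists z1. ~D(z1,z1)) | (exists x. D(x,x)))
Pull the quantifiers to the front (each side's bound variable is not free in the other side):
  exists y. exists s. exists z1. exists x. (~D(s,s) & ~B(y) & (~D(z1,z1) | D(x,x)))
The prefix is exists y exists s exists z1 exists x: 0 universal, 4 existential.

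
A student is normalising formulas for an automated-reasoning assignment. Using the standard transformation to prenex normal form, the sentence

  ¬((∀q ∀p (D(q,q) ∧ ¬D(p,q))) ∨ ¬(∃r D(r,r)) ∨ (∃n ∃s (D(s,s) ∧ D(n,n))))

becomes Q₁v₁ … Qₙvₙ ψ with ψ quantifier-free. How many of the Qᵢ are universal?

Drive negations inward (¬∀x A ≡ ∃x ¬A, ¬∃x A ≡ ∀x ¬A, De Morgan for ∧/∨):
  (∃q ∃p (¬D(q,q) ∨ D(p,q))) ∧ (∃r D(r,r)) ∧ (∀n ∀s (¬D(s,s) ∨ ¬D(n,n)))
All bound variables are already distinct, so no renaming is needed.
Finally move all quantifiers to the prefix:
  ∃q ∃p ∃r ∀n ∀s ((¬D(q,q) ∨ D(p,q)) ∧ D(r,r) ∧ (¬D(s,s) ∨ ¬D(n,n)))
The prefix is ∃q ∃p ∃r ∀n ∀s: 2 universal, 3 existential.

2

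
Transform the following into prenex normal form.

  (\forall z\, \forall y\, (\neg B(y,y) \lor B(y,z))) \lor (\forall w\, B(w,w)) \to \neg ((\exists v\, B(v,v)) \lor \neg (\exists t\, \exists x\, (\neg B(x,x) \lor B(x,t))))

\exists z\, \exists y\, \exists w\, \forall v\, \exists t\, \exists x\, (B(y,y) \land \neg B(y,z) \land \neg B(w,w) \lor \neg B(v,v) \land (\neg B(x,x) \lor B(x,t)))

Eliminate → and ↔ using ¬ and ∨.
  \neg ((\forall z\, \forall y\, (\neg B(y,y) \lor B(y,z))) \lor (\forall w\, B(w,w))) \lor \neg ((\exists v\, B(v,v)) \lor \neg (\exists t\, \exists x\, (\neg B(x,x) \lor B(x,t))))
Move each ¬ inward, flipping quantifiers it crosses:
  (\exists z\, \exists y\, (B(y,y) \land \neg B(y,z))) \land (\exists w\, \neg B(w,w)) \lor (\forall v\, \neg B(v,v)) \land (\exists t\, \exists x\, (\neg B(x,x) \lor B(x,t)))
Pull the quantifiers to the front (each side's bound variable is not free in the other side):
  \exists z\, \exists y\, \exists w\, \forall v\, \exists t\, \exists x\, (B(y,y) \land \neg B(y,z) \land \neg B(w,w) \lor \neg B(v,v) \land (\neg B(x,x) \lor B(x,t)))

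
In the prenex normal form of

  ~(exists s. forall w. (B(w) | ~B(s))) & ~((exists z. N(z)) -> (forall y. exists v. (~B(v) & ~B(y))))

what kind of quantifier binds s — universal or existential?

Eliminate → and ↔ using ¬ and ∨.
  ~(exists s. forall w. (B(w) | ~B(s))) & ~(~(exists z. N(z)) | (forall y. exists v. (~B(v) & ~B(y))))
Drive negations inward (¬∀x A ≡ ∃x ¬A, ¬∃x A ≡ ∀x ¬A, De Morgan for ∧/∨):
  (forall s. exists w. (~B(w) & B(s))) & (exists z. N(z)) & (exists y. forall v. (B(v) | B(y)))
Pull the quantifiers to the front (each side's bound variable is not free in the other side):
  forall s. exists w. exists z. exists y. forall v. (~B(w) & B(s) & N(z) & (B(v) | B(y)))
The quantifier exists s sits under an odd number of negations (counting the antecedent side of each →), so it flips to forall s.

universal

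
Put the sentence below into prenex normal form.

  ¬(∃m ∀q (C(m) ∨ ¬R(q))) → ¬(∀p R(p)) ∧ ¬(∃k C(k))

∃m ∀q ∃p ∀k (C(m) ∨ ¬R(q) ∨ ¬R(p) ∧ ¬C(k))

Eliminate → and ↔ using ¬ and ∨.
  ¬¬(∃m ∀q (C(m) ∨ ¬R(q))) ∨ ¬(∀p R(p)) ∧ ¬(∃k C(k))
Move each ¬ inward, flipping quantifiers it crosses:
  (∃m ∀q (C(m) ∨ ¬R(q))) ∨ (∃p ¬R(p)) ∧ (∀k ¬C(k))
Finally move all quantifiers to the prefix:
  ∃m ∀q ∃p ∀k (C(m) ∨ ¬R(q) ∨ ¬R(p) ∧ ¬C(k))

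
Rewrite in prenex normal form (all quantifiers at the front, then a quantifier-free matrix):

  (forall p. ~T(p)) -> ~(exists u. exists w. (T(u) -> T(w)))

exists p. forall u. forall w. (T(p) | T(u) & ~T(w))

First replace A → B with ¬A ∨ B.
  ~(forall p. ~T(p)) | ~(exists u. exists w. (~T(u) | T(w)))
Push ¬ through the quantifiers and connectives to reach negation normal form:
  (exists p. T(p)) | (forall u. forall w. (T(u) & ~T(w)))
All bound variables are already distinct, so no renaming is needed.
Pull the quantifiers to the front (each side's bound variable is not free in the other side):
  exists p. forall u. forall w. (T(p) | T(u) & ~T(w))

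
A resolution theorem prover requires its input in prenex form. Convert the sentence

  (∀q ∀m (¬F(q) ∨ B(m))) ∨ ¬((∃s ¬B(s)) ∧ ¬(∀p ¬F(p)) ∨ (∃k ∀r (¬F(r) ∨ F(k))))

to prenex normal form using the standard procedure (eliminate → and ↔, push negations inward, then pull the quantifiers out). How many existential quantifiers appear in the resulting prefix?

1

Push ¬ through the quantifiers and connectives to reach negation normal form:
  (∀q ∀m (¬F(q) ∨ B(m))) ∨ ((∀s B(s)) ∨ (∀p ¬F(p))) ∧ (∀k ∃r (F(r) ∧ ¬F(k)))
All bound variables are already distinct, so no renaming is needed.
Extract every quantifier outward, since the variables are now distinct and don't occur free across branches:
  ∀q ∀m ∀s ∀p ∀k ∃r (¬F(q) ∨ B(m) ∨ (B(s) ∨ ¬F(p)) ∧ F(r) ∧ ¬F(k))
The prefix is ∀q ∀m ∀s ∀p ∀k ∃r: 5 universal, 1 existential.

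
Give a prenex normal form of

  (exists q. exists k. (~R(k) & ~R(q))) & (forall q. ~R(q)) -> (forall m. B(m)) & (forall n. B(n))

forall q. forall k. exists y1. forall m. forall n. (R(k) | R(q) | R(y1) | B(m) & B(n))

Rewrite implications/biconditionals: A → B as ¬A ∨ B.
  ~((exists q. exists k. (~R(k) & ~R(q))) & (forall q. ~R(q))) | (forall m. B(m)) & (forall n. B(n))
Drive negations inward (¬∀x A ≡ ∃x ¬A, ¬∃x A ≡ ∀x ¬A, De Morgan for ∧/∨):
  (forall q. forall k. (R(k) | R(q))) | (exists q. R(q)) | (forall m. B(m)) & (forall n. B(n))
Give each quantifier a distinct variable: q↦y1.
  (forall q. forall k. (R(k) | R(q))) | (exists y1. R(y1)) | (forall m. B(m)) & (forall n. B(n))
Finally move all quantifiers to the prefix:
  forall q. forall k. exists y1. forall m. forall n. (R(k) | R(q) | R(y1) | B(m) & B(n))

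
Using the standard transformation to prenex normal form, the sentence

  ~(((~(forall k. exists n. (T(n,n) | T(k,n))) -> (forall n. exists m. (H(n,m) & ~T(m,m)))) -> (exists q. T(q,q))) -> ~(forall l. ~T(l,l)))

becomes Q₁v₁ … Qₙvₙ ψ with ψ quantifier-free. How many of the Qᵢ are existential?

Rewrite implications/biconditionals: A → B as ¬A ∨ B.
  ~(~(~(~~(forall k. exists n. (T(n,n) | T(k,n))) | (forall n. exists m. (H(n,m) & ~T(m,m)))) | (exists q. T(q,q))) | ~(forall l. ~T(l,l)))
Push ¬ through the quantifiers and connectives to reach negation normal form:
  ((exists k. forall n. (~T(n,n) & ~T(k,n))) & (exists n. forall m. (~H(n,m) | T(m,m))) | (exists q. T(q,q))) & (forall l. ~T(l,l))
Rename bound variables to avoid capture: n↦y1.
  ((exists k. forall n. (~T(n,n) & ~T(k,n))) & (exists y1. forall m. (~H(y1,m) | T(m,m))) | (exists q. T(q,q))) & (forall l. ~T(l,l))
Extract every quantifier outward, since the variables are now distinct and don't occur free across branches:
  exists k. forall n. exists y1. forall m. exists q. forall l. ((~T(n,n) & ~T(k,n) & (~H(y1,m) | T(m,m)) | T(q,q)) & ~T(l,l))
The prefix is exists k forall n exists y1 forall m exists q forall l: 3 universal, 3 existential.

3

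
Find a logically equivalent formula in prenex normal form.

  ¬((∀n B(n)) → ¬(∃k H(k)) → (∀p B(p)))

∀n ∀k ∃p (B(n) ∧ ¬H(k) ∧ ¬B(p))

Rewrite implications/biconditionals: A → B as ¬A ∨ B.
  ¬(¬(∀n B(n)) ∨ ¬¬(∃k H(k)) ∨ (∀p B(p)))
Drive negations inward (¬∀x A ≡ ∃x ¬A, ¬∃x A ≡ ∀x ¬A, De Morgan for ∧/∨):
  (∀n B(n)) ∧ (∀k ¬H(k)) ∧ (∃p ¬B(p))
All bound variables are already distinct, so no renaming is needed.
Extract every quantifier outward, since the variables are now distinct and don't occur free across branches:
  ∀n ∀k ∃p (B(n) ∧ ¬H(k) ∧ ¬B(p))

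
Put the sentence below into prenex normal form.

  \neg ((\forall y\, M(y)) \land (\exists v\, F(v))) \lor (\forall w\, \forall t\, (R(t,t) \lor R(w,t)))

Push ¬ through the quantifiers and connectives to reach negation normal form:
  (\exists y\, \neg M(y)) \lor (\forall v\, \neg F(v)) \lor (\forall w\, \forall t\, (R(t,t) \lor R(w,t)))
All bound variables are already distinct, so no renaming is needed.
Pull the quantifiers to the front (each side's bound variable is not free in the other side):
  \exists y\, \forall v\, \forall w\, \forall t\, (\neg M(y) \lor \neg F(v) \lor R(t,t) \lor R(w,t))

\exists y\, \forall v\, \forall w\, \forall t\, (\neg M(y) \lor \neg F(v) \lor R(t,t) \lor R(w,t))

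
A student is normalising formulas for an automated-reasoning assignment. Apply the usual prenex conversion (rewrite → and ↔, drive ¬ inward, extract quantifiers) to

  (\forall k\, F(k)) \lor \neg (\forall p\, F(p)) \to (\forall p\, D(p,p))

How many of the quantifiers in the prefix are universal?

2

Eliminate → and ↔ using ¬ and ∨.
  \neg ((\forall k\, F(k)) \lor \neg (\forall p\, F(p))) \lor (\forall p\, D(p,p))
Push ¬ through the quantifiers and connectives to reach negation normal form:
  (\exists k\, \neg F(k)) \land (\forall p\, F(p)) \lor (\forall p\, D(p,p))
Standardize variables apart so no two quantifiers bind the same name: p↦z1.
  (\exists k\, \neg F(k)) \land (\forall p\, F(p)) \lor (\forall z1\, D(z1,z1))
Extract every quantifier outward, since the variables are now distinct and don't occur free across branches:
  \exists k\, \forall p\, \forall z1\, (\neg F(k) \land F(p) \lor D(z1,z1))
The prefix is \exists k \forall p \forall z1: 2 universal, 1 existential.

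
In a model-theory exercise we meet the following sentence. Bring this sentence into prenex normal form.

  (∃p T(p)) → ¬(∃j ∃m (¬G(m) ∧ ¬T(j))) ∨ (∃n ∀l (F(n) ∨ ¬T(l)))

∀p ∀j ∀m ∃n ∀l (¬T(p) ∨ G(m) ∨ T(j) ∨ F(n) ∨ ¬T(l))

Eliminate → and ↔ using ¬ and ∨.
  ¬(∃p T(p)) ∨ ¬(∃j ∃m (¬G(m) ∧ ¬T(j))) ∨ (∃n ∀l (F(n) ∨ ¬T(l)))
Push ¬ through the quantifiers and connectives to reach negation normal form:
  (∀p ¬T(p)) ∨ (∀j ∀m (G(m) ∨ T(j))) ∨ (∃n ∀l (F(n) ∨ ¬T(l)))
All bound variables are already distinct, so no renaming is needed.
Finally move all quantifiers to the prefix:
  ∀p ∀j ∀m ∃n ∀l (¬T(p) ∨ G(m) ∨ T(j) ∨ F(n) ∨ ¬T(l))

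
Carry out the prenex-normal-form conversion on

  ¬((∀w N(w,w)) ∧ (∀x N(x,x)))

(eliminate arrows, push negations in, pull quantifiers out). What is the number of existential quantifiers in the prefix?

Drive negations inward (¬∀x A ≡ ∃x ¬A, ¬∃x A ≡ ∀x ¬A, De Morgan for ∧/∨):
  (∃w ¬N(w,w)) ∨ (∃x ¬N(x,x))
Finally move all quantifiers to the prefix:
  ∃w ∃x (¬N(w,w) ∨ ¬N(x,x))
The prefix is ∃w ∃x: 0 universal, 2 existential.

2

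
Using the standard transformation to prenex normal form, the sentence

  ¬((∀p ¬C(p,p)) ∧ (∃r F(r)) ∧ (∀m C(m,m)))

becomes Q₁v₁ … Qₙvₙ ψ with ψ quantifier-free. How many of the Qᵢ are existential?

2

Drive negations inward (¬∀x A ≡ ∃x ¬A, ¬∃x A ≡ ∀x ¬A, De Morgan for ∧/∨):
  (∃p C(p,p)) ∨ (∀r ¬F(r)) ∨ (∃m ¬C(m,m))
All bound variables are already distinct, so no renaming is needed.
Pull the quantifiers to the front (each side's bound variable is not free in the other side):
  ∃p ∀r ∃m (C(p,p) ∨ ¬F(r) ∨ ¬C(m,m))
The prefix is ∃p ∀r ∃m: 1 universal, 2 existential.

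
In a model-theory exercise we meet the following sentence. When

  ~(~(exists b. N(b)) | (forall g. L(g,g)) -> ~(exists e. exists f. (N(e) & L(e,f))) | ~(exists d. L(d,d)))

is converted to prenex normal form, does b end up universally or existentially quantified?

universal

Eliminate → and ↔ using ¬ and ∨.
  ~(~(~(exists b. N(b)) | (forall g. L(g,g))) | ~(exists e. exists f. (N(e) & L(e,f))) | ~(exists d. L(d,d)))
Push ¬ through the quantifiers and connectives to reach negation normal form:
  ((forall b. ~N(b)) | (forall g. L(g,g))) & (exists e. exists f. (N(e) & L(e,f))) & (exists d. L(d,d))
All bound variables are already distinct, so no renaming is needed.
Finally move all quantifiers to the prefix:
  forall b. forall g. exists e. exists f. exists d. ((~N(b) | L(g,g)) & N(e) & L(e,f) & L(d,d))
The quantifier exists b sits under an odd number of negations (counting the antecedent side of each →), so it flips to forall b.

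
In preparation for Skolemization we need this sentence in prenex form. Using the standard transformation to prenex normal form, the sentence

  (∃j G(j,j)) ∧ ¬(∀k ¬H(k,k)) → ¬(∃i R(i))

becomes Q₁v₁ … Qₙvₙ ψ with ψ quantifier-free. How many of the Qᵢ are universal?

Rewrite implications/biconditionals: A → B as ¬A ∨ B.
  ¬((∃j G(j,j)) ∧ ¬(∀k ¬H(k,k))) ∨ ¬(∃i R(i))
Push ¬ through the quantifiers and connectives to reach negation normal form:
  (∀j ¬G(j,j)) ∨ (∀k ¬H(k,k)) ∨ (∀i ¬R(i))
All bound variables are already distinct, so no renaming is needed.
Extract every quantifier outward, since the variables are now distinct and don't occur free across branches:
  ∀j ∀k ∀i (¬G(j,j) ∨ ¬H(k,k) ∨ ¬R(i))
The prefix is ∀j ∀k ∀i: 3 universal, 0 existential.

3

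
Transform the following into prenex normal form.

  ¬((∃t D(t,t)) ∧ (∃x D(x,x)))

∀t ∀x (¬D(t,t) ∨ ¬D(x,x))

Drive negations inward (¬∀x A ≡ ∃x ¬A, ¬∃x A ≡ ∀x ¬A, De Morgan for ∧/∨):
  (∀t ¬D(t,t)) ∨ (∀x ¬D(x,x))
All bound variables are already distinct, so no renaming is needed.
Pull the quantifiers to the front (each side's bound variable is not free in the other side):
  ∀t ∀x (¬D(t,t) ∨ ¬D(x,x))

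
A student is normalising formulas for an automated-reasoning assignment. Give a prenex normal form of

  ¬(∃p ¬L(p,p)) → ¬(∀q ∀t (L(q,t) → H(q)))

Eliminate → and ↔ using ¬ and ∨.
  ¬¬(∃p ¬L(p,p)) ∨ ¬(∀q ∀t (¬L(q,t) ∨ H(q)))
Push ¬ through the quantifiers and connectives to reach negation normal form:
  (∃p ¬L(p,p)) ∨ (∃q ∃t (L(q,t) ∧ ¬H(q)))
Finally move all quantifiers to the prefix:
  ∃p ∃q ∃t (¬L(p,p) ∨ L(q,t) ∧ ¬H(q))

∃p ∃q ∃t (¬L(p,p) ∨ L(q,t) ∧ ¬H(q))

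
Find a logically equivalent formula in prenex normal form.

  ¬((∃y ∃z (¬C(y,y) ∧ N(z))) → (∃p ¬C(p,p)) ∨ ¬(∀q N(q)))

∃y ∃z ∀p ∀q (¬C(y,y) ∧ N(z) ∧ C(p,p) ∧ N(q))

Eliminate → and ↔ using ¬ and ∨.
  ¬(¬(∃y ∃z (¬C(y,y) ∧ N(z))) ∨ (∃p ¬C(p,p)) ∨ ¬(∀q N(q)))
Move each ¬ inward, flipping quantifiers it crosses:
  (∃y ∃z (¬C(y,y) ∧ N(z))) ∧ (∀p C(p,p)) ∧ (∀q N(q))
Pull the quantifiers to the front (each side's bound variable is not free in the other side):
  ∃y ∃z ∀p ∀q (¬C(y,y) ∧ N(z) ∧ C(p,p) ∧ N(q))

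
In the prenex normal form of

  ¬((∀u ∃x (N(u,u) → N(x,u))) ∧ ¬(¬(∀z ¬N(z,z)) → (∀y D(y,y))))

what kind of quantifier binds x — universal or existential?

universal

First replace A → B with ¬A ∨ B.
  ¬((∀u ∃x (¬N(u,u) ∨ N(x,u))) ∧ ¬(¬¬(∀z ¬N(z,z)) ∨ (∀y D(y,y))))
Move each ¬ inward, flipping quantifiers it crosses:
  (∃u ∀x (N(u,u) ∧ ¬N(x,u))) ∨ (∀z ¬N(z,z)) ∨ (∀y D(y,y))
All bound variables are already distinct, so no renaming is needed.
Extract every quantifier outward, since the variables are now distinct and don't occur free across branches:
  ∃u ∀x ∀z ∀y (N(u,u) ∧ ¬N(x,u) ∨ ¬N(z,z) ∨ D(y,y))
The quantifier ∃x sits under an odd number of negations (counting the antecedent side of each →), so it flips to ∀x.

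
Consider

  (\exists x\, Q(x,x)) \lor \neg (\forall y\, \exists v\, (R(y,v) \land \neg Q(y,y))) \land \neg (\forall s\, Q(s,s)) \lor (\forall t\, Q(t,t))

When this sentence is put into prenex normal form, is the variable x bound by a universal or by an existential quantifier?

existential

Push ¬ through the quantifiers and connectives to reach negation normal form:
  (\exists x\, Q(x,x)) \lor (\exists y\, \forall v\, (\neg R(y,v) \lor Q(y,y))) \land (\exists s\, \neg Q(s,s)) \lor (\forall t\, Q(t,t))
All bound variables are already distinct, so no renaming is needed.
Extract every quantifier outward, since the variables are now distinct and don't occur free across branches:
  \exists x\, \exists y\, \forall v\, \exists s\, \forall t\, (Q(x,x) \lor (\neg R(y,v) \lor Q(y,y)) \land \neg Q(s,s) \lor Q(t,t))
The quantifier \exists x sits under an even number of negations, so it remains existential.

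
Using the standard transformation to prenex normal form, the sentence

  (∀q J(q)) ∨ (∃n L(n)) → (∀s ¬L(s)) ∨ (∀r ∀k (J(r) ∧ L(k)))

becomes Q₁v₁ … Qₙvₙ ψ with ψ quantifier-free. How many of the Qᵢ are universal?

Eliminate → and ↔ using ¬ and ∨.
  ¬((∀q J(q)) ∨ (∃n L(n))) ∨ (∀s ¬L(s)) ∨ (∀r ∀k (J(r) ∧ L(k)))
Move each ¬ inward, flipping quantifiers it crosses:
  (∃q ¬J(q)) ∧ (∀n ¬L(n)) ∨ (∀s ¬L(s)) ∨ (∀r ∀k (J(r) ∧ L(k)))
All bound variables are already distinct, so no renaming is needed.
Finally move all quantifiers to the prefix:
  ∃q ∀n ∀s ∀r ∀k (¬J(q) ∧ ¬L(n) ∨ ¬L(s) ∨ J(r) ∧ L(k))
The prefix is ∃q ∀n ∀s ∀r ∀k: 4 universal, 1 existential.

4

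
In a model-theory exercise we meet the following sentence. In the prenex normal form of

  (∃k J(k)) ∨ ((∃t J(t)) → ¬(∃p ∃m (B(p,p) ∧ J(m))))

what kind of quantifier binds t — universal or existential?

First replace A → B with ¬A ∨ B.
  (∃k J(k)) ∨ ¬(∃t J(t)) ∨ ¬(∃p ∃m (B(p,p) ∧ J(m)))
Move each ¬ inward, flipping quantifiers it crosses:
  (∃k J(k)) ∨ (∀t ¬J(t)) ∨ (∀p ∀m (¬B(p,p) ∨ ¬J(m)))
All bound variables are already distinct, so no renaming is needed.
Finally move all quantifiers to the prefix:
  ∃k ∀t ∀p ∀m (J(k) ∨ ¬J(t) ∨ ¬B(p,p) ∨ ¬J(m))
The quantifier ∃t sits under an odd number of negations (counting the antecedent side of each →), so it flips to ∀t.

universal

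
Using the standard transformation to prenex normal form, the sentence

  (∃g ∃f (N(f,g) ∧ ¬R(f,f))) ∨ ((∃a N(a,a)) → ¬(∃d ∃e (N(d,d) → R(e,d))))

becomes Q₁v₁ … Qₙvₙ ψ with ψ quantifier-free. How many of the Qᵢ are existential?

2

First replace A → B with ¬A ∨ B.
  (∃g ∃f (N(f,g) ∧ ¬R(f,f))) ∨ ¬(∃a N(a,a)) ∨ ¬(∃d ∃e (¬N(d,d) ∨ R(e,d)))
Move each ¬ inward, flipping quantifiers it crosses:
  (∃g ∃f (N(f,g) ∧ ¬R(f,f))) ∨ (∀a ¬N(a,a)) ∨ (∀d ∀e (N(d,d) ∧ ¬R(e,d)))
Extract every quantifier outward, since the variables are now distinct and don't occur free across branches:
  ∃g ∃f ∀a ∀d ∀e (N(f,g) ∧ ¬R(f,f) ∨ ¬N(a,a) ∨ N(d,d) ∧ ¬R(e,d))
The prefix is ∃g ∃f ∀a ∀d ∀e: 3 universal, 2 existential.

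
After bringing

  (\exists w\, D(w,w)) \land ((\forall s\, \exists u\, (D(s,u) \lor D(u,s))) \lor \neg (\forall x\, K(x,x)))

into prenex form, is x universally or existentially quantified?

existential

Drive negations inward (¬∀x A ≡ ∃x ¬A, ¬∃x A ≡ ∀x ¬A, De Morgan for ∧/∨):
  (\exists w\, D(w,w)) \land ((\forall s\, \exists u\, (D(s,u) \lor D(u,s))) \lor (\exists x\, \neg K(x,x)))
All bound variables are already distinct, so no renaming is needed.
Pull the quantifiers to the front (each side's bound variable is not free in the other side):
  \exists w\, \forall s\, \exists u\, \exists x\, (D(w,w) \land (D(s,u) \lor D(u,s) \lor \neg K(x,x)))
The quantifier \forall x sits under an odd number of negations, so it flips to \exists x.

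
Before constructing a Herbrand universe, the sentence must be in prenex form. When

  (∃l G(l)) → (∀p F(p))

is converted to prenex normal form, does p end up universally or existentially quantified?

universal

First replace A → B with ¬A ∨ B.
  ¬(∃l G(l)) ∨ (∀p F(p))
Push ¬ through the quantifiers and connectives to reach negation normal form:
  (∀l ¬G(l)) ∨ (∀p F(p))
All bound variables are already distinct, so no renaming is needed.
Extract every quantifier outward, since the variables are now distinct and don't occur free across branches:
  ∀l ∀p (¬G(l) ∨ F(p))
The quantifier ∀p sits under an even number of negations (counting the antecedent side of each →), so it remains universal.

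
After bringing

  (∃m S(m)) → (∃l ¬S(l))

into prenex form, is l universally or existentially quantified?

existential

First replace A → B with ¬A ∨ B.
  ¬(∃m S(m)) ∨ (∃l ¬S(l))
Push ¬ through the quantifiers and connectives to reach negation normal form:
  (∀m ¬S(m)) ∨ (∃l ¬S(l))
All bound variables are already distinct, so no renaming is needed.
Pull the quantifiers to the front (each side's bound variable is not free in the other side):
  ∀m ∃l (¬S(m) ∨ ¬S(l))
The quantifier ∃l sits under an even number of negations (counting the antecedent side of each →), so it remains existential.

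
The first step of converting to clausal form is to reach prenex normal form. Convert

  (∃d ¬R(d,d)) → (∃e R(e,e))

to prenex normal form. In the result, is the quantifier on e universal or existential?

First replace A → B with ¬A ∨ B.
  ¬(∃d ¬R(d,d)) ∨ (∃e R(e,e))
Move each ¬ inward, flipping quantifiers it crosses:
  (∀d R(d,d)) ∨ (∃e R(e,e))
All bound variables are already distinct, so no renaming is needed.
Pull the quantifiers to the front (each side's bound variable is not free in the other side):
  ∀d ∃e (R(d,d) ∨ R(e,e))
The quantifier ∃e sits under an even number of negations (counting the antecedent side of each →), so it remains existential.

existential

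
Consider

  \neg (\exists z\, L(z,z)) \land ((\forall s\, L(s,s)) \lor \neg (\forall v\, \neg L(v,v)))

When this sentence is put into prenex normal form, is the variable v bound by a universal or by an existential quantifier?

existential

Move each ¬ inward, flipping quantifiers it crosses:
  (\forall z\, \neg L(z,z)) \land ((\forall s\, L(s,s)) \lor (\exists v\, L(v,v)))
Finally move all quantifiers to the prefix:
  \forall z\, \forall s\, \exists v\, (\neg L(z,z) \land (L(s,s) \lor L(v,v)))
The quantifier \forall v sits under an odd number of negations, so it flips to \exists v.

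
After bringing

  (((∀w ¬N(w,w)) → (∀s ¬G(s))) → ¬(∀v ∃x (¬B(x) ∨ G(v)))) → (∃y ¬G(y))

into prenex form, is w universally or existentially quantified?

Eliminate → and ↔ using ¬ and ∨.
  ¬(¬(¬(∀w ¬N(w,w)) ∨ (∀s ¬G(s))) ∨ ¬(∀v ∃x (¬B(x) ∨ G(v)))) ∨ (∃y ¬G(y))
Push ¬ through the quantifiers and connectives to reach negation normal form:
  ((∃w N(w,w)) ∨ (∀s ¬G(s))) ∧ (∀v ∃x (¬B(x) ∨ G(v))) ∨ (∃y ¬G(y))
Pull the quantifiers to the front (each side's bound variable is not free in the other side):
  ∃w ∀s ∀v ∃x ∃y ((N(w,w) ∨ ¬G(s)) ∧ (¬B(x) ∨ G(v)) ∨ ¬G(y))
The quantifier ∀w sits under an odd number of negations (counting the antecedent side of each →), so it flips to ∃w.

existential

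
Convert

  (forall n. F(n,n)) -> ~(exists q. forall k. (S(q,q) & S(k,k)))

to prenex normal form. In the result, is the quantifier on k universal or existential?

Eliminate → and ↔ using ¬ and ∨.
  ~(forall n. F(n,n)) | ~(exists q. forall k. (S(q,q) & S(k,k)))
Drive negations inward (¬∀x A ≡ ∃x ¬A, ¬∃x A ≡ ∀x ¬A, De Morgan for ∧/∨):
  (exists n. ~F(n,n)) | (forall q. exists k. (~S(q,q) | ~S(k,k)))
Extract every quantifier outward, since the variables are now distinct and don't occur free across branches:
  exists n. forall q. exists k. (~F(n,n) | ~S(q,q) | ~S(k,k))
The quantifier forall k sits under an odd number of negations (counting the antecedent side of each →), so it flips to exists k.

existential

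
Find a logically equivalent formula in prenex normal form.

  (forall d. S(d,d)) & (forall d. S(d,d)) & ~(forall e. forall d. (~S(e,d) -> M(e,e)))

forall d. forall s. exists e. exists u1. (S(d,d) & S(s,s) & ~S(e,u1) & ~M(e,e))

First replace A → B with ¬A ∨ B.
  (forall d. S(d,d)) & (forall d. S(d,d)) & ~(forall e. forall d. (~~S(e,d) | M(e,e)))
Move each ¬ inward, flipping quantifiers it crosses:
  (forall d. S(d,d)) & (forall d. S(d,d)) & (exists e. exists d. (~S(e,d) & ~M(e,e)))
Rename bound variables to avoid capture: d↦s, d↦u1.
  (forall d. S(d,d)) & (forall s. S(s,s)) & (exists e. exists u1. (~S(e,u1) & ~M(e,e)))
Extract every quantifier outward, since the variables are now distinct and don't occur free across branches:
  forall d. forall s. exists e. exists u1. (S(d,d) & S(s,s) & ~S(e,u1) & ~M(e,e))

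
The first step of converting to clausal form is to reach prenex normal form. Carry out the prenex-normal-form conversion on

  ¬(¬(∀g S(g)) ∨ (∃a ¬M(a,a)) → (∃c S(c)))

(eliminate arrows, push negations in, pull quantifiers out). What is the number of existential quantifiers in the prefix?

Rewrite implications/biconditionals: A → B as ¬A ∨ B.
  ¬(¬(¬(∀g S(g)) ∨ (∃a ¬M(a,a))) ∨ (∃c S(c)))
Move each ¬ inward, flipping quantifiers it crosses:
  ((∃g ¬S(g)) ∨ (∃a ¬M(a,a))) ∧ (∀c ¬S(c))
Finally move all quantifiers to the prefix:
  ∃g ∃a ∀c ((¬S(g) ∨ ¬M(a,a)) ∧ ¬S(c))
The prefix is ∃g ∃a ∀c: 1 universal, 2 existential.

2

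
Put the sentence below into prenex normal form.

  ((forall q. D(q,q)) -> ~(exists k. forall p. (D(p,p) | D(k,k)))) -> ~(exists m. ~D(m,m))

forall q. exists k. forall p. forall m. (D(q,q) & (D(p,p) | D(k,k)) | D(m,m))

Rewrite implications/biconditionals: A → B as ¬A ∨ B.
  ~(~(forall q. D(q,q)) | ~(exists k. forall p. (D(p,p) | D(k,k)))) | ~(exists m. ~D(m,m))
Move each ¬ inward, flipping quantifiers it crosses:
  (forall q. D(q,q)) & (exists k. forall p. (D(p,p) | D(k,k))) | (forall m. D(m,m))
All bound variables are already distinct, so no renaming is needed.
Pull the quantifiers to the front (each side's bound variable is not free in the other side):
  forall q. exists k. forall p. forall m. (D(q,q) & (D(p,p) | D(k,k)) | D(m,m))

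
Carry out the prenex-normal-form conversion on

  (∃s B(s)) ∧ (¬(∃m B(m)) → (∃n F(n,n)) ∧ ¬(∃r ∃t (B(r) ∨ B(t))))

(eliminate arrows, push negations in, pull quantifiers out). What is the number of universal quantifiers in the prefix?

Rewrite implications/biconditionals: A → B as ¬A ∨ B.
  (∃s B(s)) ∧ (¬¬(∃m B(m)) ∨ (∃n F(n,n)) ∧ ¬(∃r ∃t (B(r) ∨ B(t))))
Move each ¬ inward, flipping quantifiers it crosses:
  (∃s B(s)) ∧ ((∃m B(m)) ∨ (∃n F(n,n)) ∧ (∀r ∀t (¬B(r) ∧ ¬B(t))))
Pull the quantifiers to the front (each side's bound variable is not free in the other side):
  ∃s ∃m ∃n ∀r ∀t (B(s) ∧ (B(m) ∨ F(n,n) ∧ ¬B(r) ∧ ¬B(t)))
The prefix is ∃s ∃m ∃n ∀r ∀t: 2 universal, 3 existential.

2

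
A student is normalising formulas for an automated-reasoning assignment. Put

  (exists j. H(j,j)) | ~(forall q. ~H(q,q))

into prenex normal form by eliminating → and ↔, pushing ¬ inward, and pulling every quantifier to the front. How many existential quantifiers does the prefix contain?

Move each ¬ inward, flipping quantifiers it crosses:
  (exists j. H(j,j)) | (exists q. H(q,q))
Finally move all quantifiers to the prefix:
  exists j. exists q. (H(j,j) | H(q,q))
The prefix is exists j exists q: 0 universal, 2 existential.

2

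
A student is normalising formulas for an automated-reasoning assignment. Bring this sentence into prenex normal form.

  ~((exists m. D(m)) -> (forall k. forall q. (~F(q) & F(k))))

First replace A → B with ¬A ∨ B.
  ~(~(exists m. D(m)) | (forall k. forall q. (~F(q) & F(k))))
Drive negations inward (¬∀x A ≡ ∃x ¬A, ¬∃x A ≡ ∀x ¬A, De Morgan for ∧/∨):
  (exists m. D(m)) & (exists k. exists q. (F(q) | ~F(k)))
All bound variables are already distinct, so no renaming is needed.
Extract every quantifier outward, since the variables are now distinct and don't occur free across branches:
  exists m. exists k. exists q. (D(m) & (F(q) | ~F(k)))

exists m. exists k. exists q. (D(m) & (F(q) | ~F(k)))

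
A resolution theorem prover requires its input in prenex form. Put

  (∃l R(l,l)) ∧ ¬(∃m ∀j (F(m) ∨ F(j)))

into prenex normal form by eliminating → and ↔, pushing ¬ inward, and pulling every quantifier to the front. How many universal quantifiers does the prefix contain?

Push ¬ through the quantifiers and connectives to reach negation normal form:
  (∃l R(l,l)) ∧ (∀m ∃j (¬F(m) ∧ ¬F(j)))
All bound variables are already distinct, so no renaming is needed.
Pull the quantifiers to the front (each side's bound variable is not free in the other side):
  ∃l ∀m ∃j (R(l,l) ∧ ¬F(m) ∧ ¬F(j))
The prefix is ∃l ∀m ∃j: 1 universal, 2 existential.

1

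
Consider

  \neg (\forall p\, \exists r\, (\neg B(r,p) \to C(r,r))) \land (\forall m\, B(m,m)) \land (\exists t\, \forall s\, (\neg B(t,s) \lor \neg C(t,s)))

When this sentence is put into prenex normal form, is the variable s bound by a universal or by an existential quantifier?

universal

Rewrite implications/biconditionals: A → B as ¬A ∨ B.
  \neg (\forall p\, \exists r\, (\neg \neg B(r,p) \lor C(r,r))) \land (\forall m\, B(m,m)) \land (\exists t\, \forall s\, (\neg B(t,s) \lor \neg C(t,s)))
Push ¬ through the quantifiers and connectives to reach negation normal form:
  (\exists p\, \forall r\, (\neg B(r,p) \land \neg C(r,r))) \land (\forall m\, B(m,m)) \land (\exists t\, \forall s\, (\neg B(t,s) \lor \neg C(t,s)))
Extract every quantifier outward, since the variables are now distinct and don't occur free across branches:
  \exists p\, \forall r\, \forall m\, \exists t\, \forall s\, (\neg B(r,p) \land \neg C(r,r) \land B(m,m) \land (\neg B(t,s) \lor \neg C(t,s)))
The quantifier \forall s sits under an even number of negations (counting the antecedent side of each →), so it remains universal.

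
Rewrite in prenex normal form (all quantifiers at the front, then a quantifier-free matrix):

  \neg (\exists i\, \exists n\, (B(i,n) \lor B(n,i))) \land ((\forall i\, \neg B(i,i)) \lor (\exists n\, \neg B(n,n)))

Push ¬ through the quantifiers and connectives to reach negation normal form:
  (\forall i\, \forall n\, (\neg B(i,n) \land \neg B(n,i))) \land ((\forall i\, \neg B(i,i)) \lor (\exists n\, \neg B(n,n)))
Give each quantifier a distinct variable: i↦y, n↦b.
  (\forall i\, \forall n\, (\neg B(i,n) \land \neg B(n,i))) \land ((\forall y\, \neg B(y,y)) \lor (\exists b\, \neg B(b,b)))
Extract every quantifier outward, since the variables are now distinct and don't occur free across branches:
  \forall i\, \forall n\, \forall y\, \exists b\, (\neg B(i,n) \land \neg B(n,i) \land (\neg B(y,y) \lor \neg B(b,b)))

\forall i\, \forall n\, \forall y\, \exists b\, (\neg B(i,n) \land \neg B(n,i) \land (\neg B(y,y) \lor \neg B(b,b)))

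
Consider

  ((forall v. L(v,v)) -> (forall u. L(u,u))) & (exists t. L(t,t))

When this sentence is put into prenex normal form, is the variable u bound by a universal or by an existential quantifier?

First replace A → B with ¬A ∨ B.
  (~(forall v. L(v,v)) | (forall u. L(u,u))) & (exists t. L(t,t))
Drive negations inward (¬∀x A ≡ ∃x ¬A, ¬∃x A ≡ ∀x ¬A, De Morgan for ∧/∨):
  ((exists v. ~L(v,v)) | (forall u. L(u,u))) & (exists t. L(t,t))
All bound variables are already distinct, so no renaming is needed.
Pull the quantifiers to the front (each side's bound variable is not free in the other side):
  exists v. forall u. exists t. ((~L(v,v) | L(u,u)) & L(t,t))
The quantifier forall u sits under an even number of negations (counting the antecedent side of each →), so it remains universal.

universal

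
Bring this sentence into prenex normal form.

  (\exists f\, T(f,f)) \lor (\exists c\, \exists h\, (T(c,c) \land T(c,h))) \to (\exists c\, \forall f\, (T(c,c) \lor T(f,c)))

\forall f\, \forall c\, \forall h\, \exists u1\, \forall q\, (\neg T(f,f) \land (\neg T(c,c) \lor \neg T(c,h)) \lor T(u1,u1) \lor T(q,u1))

First replace A → B with ¬A ∨ B.
  \neg ((\exists f\, T(f,f)) \lor (\exists c\, \exists h\, (T(c,c) \land T(c,h)))) \lor (\exists c\, \forall f\, (T(c,c) \lor T(f,c)))
Push ¬ through the quantifiers and connectives to reach negation normal form:
  (\forall f\, \neg T(f,f)) \land (\forall c\, \forall h\, (\neg T(c,c) \lor \neg T(c,h))) \lor (\exists c\, \forall f\, (T(c,c) \lor T(f,c)))
Give each quantifier a distinct variable: c↦u1, f↦q.
  (\forall f\, \neg T(f,f)) \land (\forall c\, \forall h\, (\neg T(c,c) \lor \neg T(c,h))) \lor (\exists u1\, \forall q\, (T(u1,u1) \lor T(q,u1)))
Pull the quantifiers to the front (each side's bound variable is not free in the other side):
  \forall f\, \forall c\, \forall h\, \exists u1\, \forall q\, (\neg T(f,f) \land (\neg T(c,c) \lor \neg T(c,h)) \lor T(u1,u1) \lor T(q,u1))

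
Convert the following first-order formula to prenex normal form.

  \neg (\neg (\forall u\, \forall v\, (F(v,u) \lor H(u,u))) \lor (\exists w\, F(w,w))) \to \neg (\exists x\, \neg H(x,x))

First replace A → B with ¬A ∨ B.
  \neg \neg (\neg (\forall u\, \forall v\, (F(v,u) \lor H(u,u))) \lor (\exists w\, F(w,w))) \lor \neg (\exists x\, \neg H(x,x))
Move each ¬ inward, flipping quantifiers it crosses:
  (\exists u\, \exists v\, (\neg F(v,u) \land \neg H(u,u))) \lor (\exists w\, F(w,w)) \lor (\forall x\, H(x,x))
All bound variables are already distinct, so no renaming is needed.
Finally move all quantifiers to the prefix:
  \exists u\, \exists v\, \exists w\, \forall x\, (\neg F(v,u) \land \neg H(u,u) \lor F(w,w) \lor H(x,x))

\exists u\, \exists v\, \exists w\, \forall x\, (\neg F(v,u) \land \neg H(u,u) \lor F(w,w) \lor H(x,x))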